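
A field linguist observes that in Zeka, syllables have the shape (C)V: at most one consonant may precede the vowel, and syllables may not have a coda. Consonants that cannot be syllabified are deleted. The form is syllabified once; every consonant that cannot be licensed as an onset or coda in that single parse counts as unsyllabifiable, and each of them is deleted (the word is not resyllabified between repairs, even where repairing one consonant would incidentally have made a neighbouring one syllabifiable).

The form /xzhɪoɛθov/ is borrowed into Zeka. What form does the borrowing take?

Under (C)V, the unsyllabifiable consonants are /x/, /z/, /v/ (no codas are permitted; onsets are limited to one consonant).
Deleting the stranded consonants removes /x/, /z/, /v/.

hɪoɛθo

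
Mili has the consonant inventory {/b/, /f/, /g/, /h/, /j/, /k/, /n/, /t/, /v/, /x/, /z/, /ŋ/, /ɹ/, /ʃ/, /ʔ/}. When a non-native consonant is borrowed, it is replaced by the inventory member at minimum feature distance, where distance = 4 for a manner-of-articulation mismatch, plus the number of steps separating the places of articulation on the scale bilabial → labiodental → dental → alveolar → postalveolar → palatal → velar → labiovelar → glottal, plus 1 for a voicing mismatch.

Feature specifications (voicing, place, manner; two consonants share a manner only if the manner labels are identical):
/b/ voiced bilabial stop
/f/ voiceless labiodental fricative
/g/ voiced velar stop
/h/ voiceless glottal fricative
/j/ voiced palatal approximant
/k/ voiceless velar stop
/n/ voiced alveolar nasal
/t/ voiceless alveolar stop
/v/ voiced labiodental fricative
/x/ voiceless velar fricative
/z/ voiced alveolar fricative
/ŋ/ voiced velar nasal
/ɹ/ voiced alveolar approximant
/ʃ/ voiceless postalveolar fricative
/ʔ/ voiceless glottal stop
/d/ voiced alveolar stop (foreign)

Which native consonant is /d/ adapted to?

/t/ is closest: same manner (stop), place distance 0 (alveolar→alveolar), voicing differs (+1); total 1. Next closest is /b/ at distance 3.

t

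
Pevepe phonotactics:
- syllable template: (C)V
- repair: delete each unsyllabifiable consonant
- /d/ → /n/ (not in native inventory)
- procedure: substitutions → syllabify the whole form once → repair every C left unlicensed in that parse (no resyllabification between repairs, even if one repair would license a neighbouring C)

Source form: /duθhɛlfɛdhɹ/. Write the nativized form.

Substitution: /d/ → /n/, giving /nuθhɛlfɛnhɹ/.
Syllabifying with onset maximization leaves /θ/, /l/, /n/, /h/, /ɹ/ stranded (no codas are permitted; onsets are limited to one consonant).
Each unlicensed consonant is deleted: /θ/, /l/, /n/, /h/, /ɹ/.

nuhɛfɛ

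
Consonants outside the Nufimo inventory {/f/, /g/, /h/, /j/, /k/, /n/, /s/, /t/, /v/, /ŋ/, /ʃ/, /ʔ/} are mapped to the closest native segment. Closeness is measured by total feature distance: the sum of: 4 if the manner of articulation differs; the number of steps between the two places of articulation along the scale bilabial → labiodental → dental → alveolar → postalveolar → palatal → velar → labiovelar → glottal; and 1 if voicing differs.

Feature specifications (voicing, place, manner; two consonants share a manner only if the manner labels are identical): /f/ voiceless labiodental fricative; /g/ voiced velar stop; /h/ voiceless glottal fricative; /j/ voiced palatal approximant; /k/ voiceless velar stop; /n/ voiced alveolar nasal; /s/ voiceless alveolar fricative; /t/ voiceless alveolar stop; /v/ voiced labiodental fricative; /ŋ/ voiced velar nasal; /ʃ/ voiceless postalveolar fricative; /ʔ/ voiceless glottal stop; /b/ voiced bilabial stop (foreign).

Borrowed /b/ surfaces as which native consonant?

t

/t/ is closest: same manner (stop), place distance 3 (bilabial→alveolar), voicing differs (+1); total 4. Next closest is /v/ at distance 5.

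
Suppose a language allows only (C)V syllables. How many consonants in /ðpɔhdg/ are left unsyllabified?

Syllabifying with onset maximization leaves /ð/, /h/, /d/, /g/ stranded (no codas are permitted; onsets are limited to one consonant).

4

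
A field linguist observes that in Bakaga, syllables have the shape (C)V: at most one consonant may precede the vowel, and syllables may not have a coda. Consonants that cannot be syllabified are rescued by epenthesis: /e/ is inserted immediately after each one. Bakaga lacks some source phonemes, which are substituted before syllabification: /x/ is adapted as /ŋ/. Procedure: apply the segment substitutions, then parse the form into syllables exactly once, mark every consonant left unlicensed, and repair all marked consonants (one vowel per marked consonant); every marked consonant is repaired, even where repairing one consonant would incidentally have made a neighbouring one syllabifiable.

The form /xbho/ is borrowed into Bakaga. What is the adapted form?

ŋebeho

Substitution: /x/ → /ŋ/, giving /ŋbho/.
The consonants /ŋ/, /b/ cannot be parsed into a legal (C)V syllable (no codas are permitted; onsets are limited to one consonant).
Inserting the epenthetic vowel yields /ŋ/ → /ŋe/, /b/ → /be/.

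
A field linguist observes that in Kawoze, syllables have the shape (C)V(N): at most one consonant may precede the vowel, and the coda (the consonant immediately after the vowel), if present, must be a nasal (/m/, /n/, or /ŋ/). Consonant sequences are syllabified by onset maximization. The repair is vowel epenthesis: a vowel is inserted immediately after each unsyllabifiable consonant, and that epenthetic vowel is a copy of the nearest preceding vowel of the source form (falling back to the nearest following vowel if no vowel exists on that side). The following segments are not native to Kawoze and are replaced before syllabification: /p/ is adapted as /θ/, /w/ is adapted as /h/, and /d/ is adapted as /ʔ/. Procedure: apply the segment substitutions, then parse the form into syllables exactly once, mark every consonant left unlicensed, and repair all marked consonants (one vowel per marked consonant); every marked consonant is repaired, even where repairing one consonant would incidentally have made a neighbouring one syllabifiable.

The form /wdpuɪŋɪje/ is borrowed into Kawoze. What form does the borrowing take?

Substitution: /w/ → /h/, /d/ → /ʔ/, /p/ → /θ/, giving /hʔθuɪŋɪje/.
The consonants /h/, /ʔ/ cannot be parsed into a legal (C)V(N) syllable (only a nasal (/m/, /n/, or /ŋ/) is licensed in coda position; onsets are limited to one consonant).
Each unlicensed consonant becomes the onset of a new syllable: /h/ → /hu/, /ʔ/ → /ʔu/.

huʔuθuɪŋɪje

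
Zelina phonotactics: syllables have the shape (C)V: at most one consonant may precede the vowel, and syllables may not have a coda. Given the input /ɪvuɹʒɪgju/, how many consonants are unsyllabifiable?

2

The consonants /ɹ/, /g/ cannot be parsed into a legal (C)V syllable (no codas are permitted; onsets are limited to one consonant).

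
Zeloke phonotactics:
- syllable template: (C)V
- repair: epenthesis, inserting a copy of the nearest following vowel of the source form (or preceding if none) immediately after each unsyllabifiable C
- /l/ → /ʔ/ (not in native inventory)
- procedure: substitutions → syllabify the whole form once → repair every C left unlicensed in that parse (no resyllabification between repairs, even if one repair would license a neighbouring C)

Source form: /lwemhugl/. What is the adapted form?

Substitution: /l/ → /ʔ/, giving /ʔwemhugʔ/.
The consonants /ʔ/, /m/, /g/, /ʔ/ cannot be parsed into a legal (C)V syllable (no codas are permitted; onsets are limited to one consonant).
Inserting the epenthetic vowel yields /ʔ/ → /ʔe/, /m/ → /mu/, /g/ → /gu/, /ʔ/ → /ʔu/.

ʔewemuhuguʔu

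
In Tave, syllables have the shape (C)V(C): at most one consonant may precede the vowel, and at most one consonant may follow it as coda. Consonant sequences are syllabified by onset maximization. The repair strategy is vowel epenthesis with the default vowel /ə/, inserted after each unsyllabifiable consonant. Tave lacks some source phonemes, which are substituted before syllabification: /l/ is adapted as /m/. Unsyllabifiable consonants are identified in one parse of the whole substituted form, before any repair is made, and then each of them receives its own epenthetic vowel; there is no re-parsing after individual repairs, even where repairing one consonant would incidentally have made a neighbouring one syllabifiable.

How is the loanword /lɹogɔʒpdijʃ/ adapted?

Substitution: /l/ → /m/, giving /mɹogɔʒpdijʃ/.
Syllabifying with onset maximization leaves /m/, /p/, /ʃ/ stranded (at most one coda consonant is licensed; onsets are limited to one consonant).
Inserting the epenthetic vowel yields /m/ → /mə/, /p/ → /pə/, /ʃ/ → /ʃə/.

məɹogɔʒpədijʃə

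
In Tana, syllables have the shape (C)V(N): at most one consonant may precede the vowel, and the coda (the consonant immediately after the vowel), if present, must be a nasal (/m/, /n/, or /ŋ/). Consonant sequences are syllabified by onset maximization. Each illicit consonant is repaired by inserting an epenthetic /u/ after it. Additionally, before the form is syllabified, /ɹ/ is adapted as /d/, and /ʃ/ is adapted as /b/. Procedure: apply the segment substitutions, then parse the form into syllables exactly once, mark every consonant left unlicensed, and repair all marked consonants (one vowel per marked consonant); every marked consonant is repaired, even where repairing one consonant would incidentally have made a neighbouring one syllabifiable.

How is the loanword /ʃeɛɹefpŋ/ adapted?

beɛdefupuŋu

Substitution: /ʃ/ → /b/, /ɹ/ → /d/, giving /beɛdefpŋ/.
The consonants /f/, /p/, /ŋ/ cannot be parsed into a legal (C)V(N) syllable (only a nasal (/m/, /n/, or /ŋ/) is licensed in coda position; onsets are limited to one consonant).
Inserting the epenthetic vowel yields /f/ → /fu/, /p/ → /pu/, /ŋ/ → /ŋu/.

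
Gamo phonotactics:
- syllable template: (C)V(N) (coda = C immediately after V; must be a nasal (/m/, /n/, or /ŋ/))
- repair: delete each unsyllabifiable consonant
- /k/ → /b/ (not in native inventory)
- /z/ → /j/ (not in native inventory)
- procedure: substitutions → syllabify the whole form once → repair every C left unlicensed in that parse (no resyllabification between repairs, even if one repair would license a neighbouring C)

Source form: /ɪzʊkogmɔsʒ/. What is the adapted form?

Substitution: /z/ → /j/, /k/ → /b/, giving /ɪjʊbogmɔsʒ/.
Syllabifying with onset maximization leaves /g/, /s/, /ʒ/ stranded (only a nasal (/m/, /n/, or /ŋ/) is licensed in coda position; onsets are limited to one consonant).
Deleting the stranded consonants removes /g/, /s/, /ʒ/.

ɪjʊbomɔ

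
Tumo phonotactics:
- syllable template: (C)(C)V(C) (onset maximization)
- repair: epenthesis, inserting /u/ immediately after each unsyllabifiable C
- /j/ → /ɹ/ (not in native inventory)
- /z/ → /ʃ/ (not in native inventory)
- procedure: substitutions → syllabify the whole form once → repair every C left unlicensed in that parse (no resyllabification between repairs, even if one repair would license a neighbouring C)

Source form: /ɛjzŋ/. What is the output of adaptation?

ɛɹʃuŋu

Substitution: /j/ → /ɹ/, /z/ → /ʃ/, giving /ɛɹʃŋ/.
Syllabifying with onset maximization leaves /ʃ/, /ŋ/ stranded (at most one coda consonant is licensed; onsets may contain at most 2 consonants).
Epenthesis after each stranded consonant: /ʃ/ → /ʃu/, /ŋ/ → /ŋu/.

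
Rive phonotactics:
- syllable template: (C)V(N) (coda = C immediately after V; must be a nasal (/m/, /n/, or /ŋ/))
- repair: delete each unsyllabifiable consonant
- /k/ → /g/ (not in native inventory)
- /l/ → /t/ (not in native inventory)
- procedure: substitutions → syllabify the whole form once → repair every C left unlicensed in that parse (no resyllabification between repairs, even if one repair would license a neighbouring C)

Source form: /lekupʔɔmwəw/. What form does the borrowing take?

teguʔɔmwə

Substitution: /l/ → /t/, /k/ → /g/, giving /tegupʔɔmwəw/.
Under (C)V(N), the unsyllabifiable consonants are /p/, /w/ (only a nasal (/m/, /n/, or /ŋ/) is licensed in coda position; onsets are limited to one consonant).
Deletion applies to /p/, /w/.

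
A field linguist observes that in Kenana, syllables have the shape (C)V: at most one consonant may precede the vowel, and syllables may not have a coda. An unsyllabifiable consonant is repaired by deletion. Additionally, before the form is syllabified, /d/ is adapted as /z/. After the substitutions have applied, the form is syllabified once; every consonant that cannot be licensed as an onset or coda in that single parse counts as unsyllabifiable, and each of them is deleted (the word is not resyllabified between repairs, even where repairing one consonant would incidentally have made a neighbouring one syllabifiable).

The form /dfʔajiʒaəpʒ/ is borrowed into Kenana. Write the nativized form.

ʔajiʒaə

Substitution: /d/ → /z/, giving /zfʔajiʒaəpʒ/.
Under (C)V, the unsyllabifiable consonants are /z/, /f/, /p/, /ʒ/ (no codas are permitted; onsets are limited to one consonant).
Each unlicensed consonant is deleted: /z/, /f/, /p/, /ʒ/.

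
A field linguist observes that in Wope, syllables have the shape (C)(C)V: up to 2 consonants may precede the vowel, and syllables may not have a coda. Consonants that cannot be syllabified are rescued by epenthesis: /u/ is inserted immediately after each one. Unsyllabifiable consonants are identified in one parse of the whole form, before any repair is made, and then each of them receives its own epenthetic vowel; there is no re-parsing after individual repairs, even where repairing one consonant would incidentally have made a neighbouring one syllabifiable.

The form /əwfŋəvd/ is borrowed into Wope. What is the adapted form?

Syllabifying with onset maximization leaves /w/, /v/, /d/ stranded (no codas are permitted; onsets may contain at most 2 consonants).
Epenthesis after each stranded consonant: /w/ → /wu/, /v/ → /vu/, /d/ → /du/.

əwufŋəvudu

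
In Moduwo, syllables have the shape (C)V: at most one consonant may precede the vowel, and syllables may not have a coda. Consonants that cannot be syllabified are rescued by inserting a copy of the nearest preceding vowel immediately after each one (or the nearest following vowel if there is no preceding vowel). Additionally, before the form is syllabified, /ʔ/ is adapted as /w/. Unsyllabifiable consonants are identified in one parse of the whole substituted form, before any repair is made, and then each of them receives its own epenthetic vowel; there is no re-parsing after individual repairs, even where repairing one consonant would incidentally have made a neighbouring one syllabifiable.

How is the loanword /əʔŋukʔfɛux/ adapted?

əwəŋukuwufɛuxu

Substitution: /ʔ/ → /w/, giving /əwŋukwfɛux/.
The consonants /w/, /k/, /w/, /x/ cannot be parsed into a legal (C)V syllable (no codas are permitted; onsets are limited to one consonant).
Each unlicensed consonant becomes the onset of a new syllable: /w/ → /wə/, /k/ → /ku/, /w/ → /wu/, /x/ → /xu/.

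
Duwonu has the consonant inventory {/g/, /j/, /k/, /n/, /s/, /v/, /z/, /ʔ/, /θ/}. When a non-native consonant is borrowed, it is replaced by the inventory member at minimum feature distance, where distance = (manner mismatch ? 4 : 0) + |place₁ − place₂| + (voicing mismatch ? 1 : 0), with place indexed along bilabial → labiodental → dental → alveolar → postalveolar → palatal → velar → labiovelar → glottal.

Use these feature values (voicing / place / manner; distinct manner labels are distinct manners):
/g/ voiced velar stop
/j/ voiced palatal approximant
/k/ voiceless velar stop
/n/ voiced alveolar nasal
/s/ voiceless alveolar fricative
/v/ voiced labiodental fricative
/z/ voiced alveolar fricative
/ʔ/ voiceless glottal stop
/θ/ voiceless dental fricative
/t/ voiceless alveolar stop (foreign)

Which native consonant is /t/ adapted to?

k

/k/ is closest: same manner (stop), place distance 3 (alveolar→velar), same voicing; total 3. Next closest is /g/ at distance 4.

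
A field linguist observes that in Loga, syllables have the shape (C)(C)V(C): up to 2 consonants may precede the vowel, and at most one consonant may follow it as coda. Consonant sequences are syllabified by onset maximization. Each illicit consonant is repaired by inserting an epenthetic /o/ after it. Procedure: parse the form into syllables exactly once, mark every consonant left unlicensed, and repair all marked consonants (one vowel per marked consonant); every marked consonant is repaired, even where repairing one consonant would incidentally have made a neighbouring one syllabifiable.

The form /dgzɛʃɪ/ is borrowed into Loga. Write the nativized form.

dogzɛʃɪ

The consonants /d/ cannot be parsed into a legal (C)(C)V(C) syllable (at most one coda consonant is licensed; onsets may contain at most 2 consonants).
Inserting the epenthetic vowel yields /d/ → /do/.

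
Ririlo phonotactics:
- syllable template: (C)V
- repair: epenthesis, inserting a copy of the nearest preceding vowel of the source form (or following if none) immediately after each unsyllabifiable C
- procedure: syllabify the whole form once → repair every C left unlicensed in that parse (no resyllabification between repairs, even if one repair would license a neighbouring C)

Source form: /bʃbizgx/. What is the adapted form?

Under (C)V, the unsyllabifiable consonants are /b/, /ʃ/, /z/, /g/, /x/ (no codas are permitted; onsets are limited to one consonant).
Inserting the epenthetic vowel yields /b/ → /bi/, /ʃ/ → /ʃi/, /z/ → /zi/, /g/ → /gi/, /x/ → /xi/.

biʃibizigixi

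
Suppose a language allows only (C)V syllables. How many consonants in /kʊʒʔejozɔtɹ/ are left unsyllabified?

3

Under (C)V, the unsyllabifiable consonants are /ʒ/, /t/, /ɹ/ (no codas are permitted; onsets are limited to one consonant).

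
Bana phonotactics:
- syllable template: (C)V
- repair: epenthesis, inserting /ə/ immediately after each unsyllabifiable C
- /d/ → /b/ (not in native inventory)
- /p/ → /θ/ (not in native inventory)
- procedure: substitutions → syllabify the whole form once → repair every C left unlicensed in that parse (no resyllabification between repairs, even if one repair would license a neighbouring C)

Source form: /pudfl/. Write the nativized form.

θubəfələ

Substitution: /p/ → /θ/, /d/ → /b/, giving /θubfl/.
Syllabifying with onset maximization leaves /b/, /f/, /l/ stranded (no codas are permitted; onsets are limited to one consonant).
Inserting the epenthetic vowel yields /b/ → /bə/, /f/ → /fə/, /l/ → /lə/.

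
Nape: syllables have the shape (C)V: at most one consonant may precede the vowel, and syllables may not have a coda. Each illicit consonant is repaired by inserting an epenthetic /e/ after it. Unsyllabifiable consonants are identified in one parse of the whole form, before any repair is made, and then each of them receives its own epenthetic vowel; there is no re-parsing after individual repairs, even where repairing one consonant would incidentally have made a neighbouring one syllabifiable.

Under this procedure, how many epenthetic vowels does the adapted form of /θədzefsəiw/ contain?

3

The unsyllabifiable consonants are /d/, /f/, /w/; each receives one epenthetic vowel.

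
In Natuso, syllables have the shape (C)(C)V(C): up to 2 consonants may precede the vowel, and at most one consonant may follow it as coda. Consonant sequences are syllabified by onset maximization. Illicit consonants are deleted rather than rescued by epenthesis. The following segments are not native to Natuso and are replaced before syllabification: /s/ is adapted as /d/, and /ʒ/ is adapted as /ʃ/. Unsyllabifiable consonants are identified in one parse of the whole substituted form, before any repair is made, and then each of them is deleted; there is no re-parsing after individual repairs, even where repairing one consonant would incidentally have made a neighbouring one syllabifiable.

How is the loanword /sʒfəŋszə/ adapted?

ʃfəŋdzə

Substitution: /s/ → /d/, /ʒ/ → /ʃ/, giving /dʃfəŋdzə/.
Syllabifying with onset maximization leaves /d/ stranded (at most one coda consonant is licensed; onsets may contain at most 2 consonants).
Each unlicensed consonant is deleted: /d/.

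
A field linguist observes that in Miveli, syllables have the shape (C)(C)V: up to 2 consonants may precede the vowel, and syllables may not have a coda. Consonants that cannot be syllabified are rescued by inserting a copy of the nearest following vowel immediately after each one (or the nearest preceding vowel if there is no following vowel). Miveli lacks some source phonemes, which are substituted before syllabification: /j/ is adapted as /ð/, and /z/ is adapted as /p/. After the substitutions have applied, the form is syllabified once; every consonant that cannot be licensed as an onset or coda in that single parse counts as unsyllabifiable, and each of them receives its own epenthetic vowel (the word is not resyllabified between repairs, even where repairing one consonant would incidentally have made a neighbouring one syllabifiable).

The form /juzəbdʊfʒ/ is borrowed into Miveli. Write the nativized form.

Substitution: /j/ → /ð/, /z/ → /p/, giving /ðupəbdʊfʒ/.
Syllabifying with onset maximization leaves /f/, /ʒ/ stranded (no codas are permitted; onsets may contain at most 2 consonants).
Each unlicensed consonant becomes the onset of a new syllable: /f/ → /fʊ/, /ʒ/ → /ʒʊ/.

ðupəbdʊfʊʒʊ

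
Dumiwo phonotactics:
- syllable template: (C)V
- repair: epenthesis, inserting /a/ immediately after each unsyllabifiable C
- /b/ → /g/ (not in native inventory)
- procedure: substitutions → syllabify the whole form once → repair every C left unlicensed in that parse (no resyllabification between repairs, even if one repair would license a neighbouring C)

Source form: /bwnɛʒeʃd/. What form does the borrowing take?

Substitution: /b/ → /g/, giving /gwnɛʒeʃd/.
Under (C)V, the unsyllabifiable consonants are /g/, /w/, /ʃ/, /d/ (no codas are permitted; onsets are limited to one consonant).
Each unlicensed consonant becomes the onset of a new syllable: /g/ → /ga/, /w/ → /wa/, /ʃ/ → /ʃa/, /d/ → /da/.

gawanɛʒeʃada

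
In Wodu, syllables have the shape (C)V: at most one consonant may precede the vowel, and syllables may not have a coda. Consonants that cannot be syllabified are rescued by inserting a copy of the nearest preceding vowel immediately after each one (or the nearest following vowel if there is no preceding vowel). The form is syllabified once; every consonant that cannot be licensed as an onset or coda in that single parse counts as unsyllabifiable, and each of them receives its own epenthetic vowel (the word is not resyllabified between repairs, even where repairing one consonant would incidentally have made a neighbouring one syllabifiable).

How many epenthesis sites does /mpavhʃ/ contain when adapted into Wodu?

4

The unsyllabifiable consonants are /m/, /v/, /h/, /ʃ/; each receives one epenthetic vowel.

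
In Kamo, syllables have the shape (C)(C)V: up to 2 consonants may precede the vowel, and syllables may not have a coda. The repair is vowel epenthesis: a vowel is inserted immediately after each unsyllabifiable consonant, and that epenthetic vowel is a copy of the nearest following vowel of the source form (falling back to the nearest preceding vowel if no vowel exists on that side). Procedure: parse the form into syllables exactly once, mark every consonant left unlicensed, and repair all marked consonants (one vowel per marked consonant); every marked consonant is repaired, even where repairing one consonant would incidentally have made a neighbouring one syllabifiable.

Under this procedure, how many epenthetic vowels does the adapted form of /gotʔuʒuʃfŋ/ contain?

The unsyllabifiable consonants are /ʃ/, /f/, /ŋ/; each receives one epenthetic vowel.

3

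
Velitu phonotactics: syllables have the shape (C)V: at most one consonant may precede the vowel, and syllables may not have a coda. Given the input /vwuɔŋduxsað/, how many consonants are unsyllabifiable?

Under (C)V, the unsyllabifiable consonants are /v/, /ŋ/, /x/, /ð/ (no codas are permitted; onsets are limited to one consonant).

4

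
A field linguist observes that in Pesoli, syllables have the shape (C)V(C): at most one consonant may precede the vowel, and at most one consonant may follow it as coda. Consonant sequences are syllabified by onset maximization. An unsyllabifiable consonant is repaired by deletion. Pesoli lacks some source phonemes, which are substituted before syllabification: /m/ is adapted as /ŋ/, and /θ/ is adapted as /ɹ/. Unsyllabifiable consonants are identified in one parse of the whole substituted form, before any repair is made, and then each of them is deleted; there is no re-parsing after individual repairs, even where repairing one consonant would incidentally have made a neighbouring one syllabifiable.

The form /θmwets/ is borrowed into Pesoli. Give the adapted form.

wet

Substitution: /θ/ → /ɹ/, /m/ → /ŋ/, giving /ɹŋwets/.
The consonants /ɹ/, /ŋ/, /s/ cannot be parsed into a legal (C)V(C) syllable (at most one coda consonant is licensed; onsets are limited to one consonant).
Deletion applies to /ɹ/, /ŋ/, /s/.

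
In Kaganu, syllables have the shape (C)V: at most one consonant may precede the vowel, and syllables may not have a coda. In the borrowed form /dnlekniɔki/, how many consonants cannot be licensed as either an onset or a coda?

3

Syllabifying with onset maximization leaves /d/, /n/, /k/ stranded (no codas are permitted; onsets are limited to one consonant).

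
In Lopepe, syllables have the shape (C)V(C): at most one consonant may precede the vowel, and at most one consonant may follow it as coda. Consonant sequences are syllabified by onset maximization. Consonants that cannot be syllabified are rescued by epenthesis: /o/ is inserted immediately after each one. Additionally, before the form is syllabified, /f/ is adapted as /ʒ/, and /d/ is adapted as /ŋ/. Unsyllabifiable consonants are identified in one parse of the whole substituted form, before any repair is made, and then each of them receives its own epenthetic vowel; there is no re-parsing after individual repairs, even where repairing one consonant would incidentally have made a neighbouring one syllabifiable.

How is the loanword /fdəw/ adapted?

Substitution: /f/ → /ʒ/, /d/ → /ŋ/, giving /ʒŋəw/.
Under (C)V(C), the unsyllabifiable consonants are /ʒ/ (at most one coda consonant is licensed; onsets are limited to one consonant).
Epenthesis after each stranded consonant: /ʒ/ → /ʒo/.

ʒoŋəw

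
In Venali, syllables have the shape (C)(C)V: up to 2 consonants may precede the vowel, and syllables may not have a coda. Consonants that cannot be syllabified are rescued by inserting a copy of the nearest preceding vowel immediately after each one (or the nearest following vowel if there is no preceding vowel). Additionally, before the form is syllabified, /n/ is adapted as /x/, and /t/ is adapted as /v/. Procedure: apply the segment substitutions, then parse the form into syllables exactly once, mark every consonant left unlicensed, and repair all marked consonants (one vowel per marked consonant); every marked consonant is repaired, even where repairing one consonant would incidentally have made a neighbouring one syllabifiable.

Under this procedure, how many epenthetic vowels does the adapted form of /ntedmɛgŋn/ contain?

3

After substitution the input is /xvedmɛgŋx/.
The unsyllabifiable consonants are /g/, /ŋ/, /x/; each receives one epenthetic vowel.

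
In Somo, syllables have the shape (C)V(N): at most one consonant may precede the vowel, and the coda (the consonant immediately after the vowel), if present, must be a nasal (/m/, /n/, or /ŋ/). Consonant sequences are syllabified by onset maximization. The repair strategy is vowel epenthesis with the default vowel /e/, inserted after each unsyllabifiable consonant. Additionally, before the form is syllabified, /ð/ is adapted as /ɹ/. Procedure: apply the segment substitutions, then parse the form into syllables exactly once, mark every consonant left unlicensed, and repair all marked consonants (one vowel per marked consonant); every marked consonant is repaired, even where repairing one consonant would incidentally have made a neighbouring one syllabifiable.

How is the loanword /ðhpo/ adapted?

ɹehepo

Substitution: /ð/ → /ɹ/, giving /ɹhpo/.
The consonants /ɹ/, /h/ cannot be parsed into a legal (C)V(N) syllable (only a nasal (/m/, /n/, or /ŋ/) is licensed in coda position; onsets are limited to one consonant).
Each unlicensed consonant becomes the onset of a new syllable: /ɹ/ → /ɹe/, /h/ → /he/.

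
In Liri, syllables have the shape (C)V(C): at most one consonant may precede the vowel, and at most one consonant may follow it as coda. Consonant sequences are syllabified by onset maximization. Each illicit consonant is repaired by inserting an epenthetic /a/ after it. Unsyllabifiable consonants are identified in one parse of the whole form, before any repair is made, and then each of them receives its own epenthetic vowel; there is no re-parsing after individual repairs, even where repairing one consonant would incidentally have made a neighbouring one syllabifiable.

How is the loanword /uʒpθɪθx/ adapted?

The consonants /p/, /x/ cannot be parsed into a legal (C)V(C) syllable (at most one coda consonant is licensed; onsets are limited to one consonant).
Each unlicensed consonant becomes the onset of a new syllable: /p/ → /pa/, /x/ → /xa/.

uʒpaθɪθxa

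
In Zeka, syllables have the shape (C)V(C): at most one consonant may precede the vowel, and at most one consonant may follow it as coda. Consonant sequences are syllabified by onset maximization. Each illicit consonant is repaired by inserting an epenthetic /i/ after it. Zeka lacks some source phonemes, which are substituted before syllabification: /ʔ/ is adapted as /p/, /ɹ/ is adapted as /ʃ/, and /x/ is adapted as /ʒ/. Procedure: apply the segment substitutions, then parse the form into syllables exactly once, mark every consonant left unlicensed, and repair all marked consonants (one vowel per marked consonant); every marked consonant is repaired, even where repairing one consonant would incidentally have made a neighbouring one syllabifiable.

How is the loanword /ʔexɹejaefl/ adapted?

Substitution: /ʔ/ → /p/, /x/ → /ʒ/, /ɹ/ → /ʃ/, giving /peʒʃejaefl/.
Syllabifying with onset maximization leaves /l/ stranded (at most one coda consonant is licensed; onsets are limited to one consonant).
Epenthesis after each stranded consonant: /l/ → /li/.

peʒʃejaefli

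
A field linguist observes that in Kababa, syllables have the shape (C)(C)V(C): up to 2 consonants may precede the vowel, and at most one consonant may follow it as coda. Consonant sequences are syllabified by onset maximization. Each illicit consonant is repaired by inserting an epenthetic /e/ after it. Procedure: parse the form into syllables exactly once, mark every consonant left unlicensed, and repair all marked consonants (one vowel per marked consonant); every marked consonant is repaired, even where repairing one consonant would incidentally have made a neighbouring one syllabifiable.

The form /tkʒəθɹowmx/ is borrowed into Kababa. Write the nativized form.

tekʒəθɹowmexe

Under (C)(C)V(C), the unsyllabifiable consonants are /t/, /m/, /x/ (at most one coda consonant is licensed; onsets may contain at most 2 consonants).
Epenthesis after each stranded consonant: /t/ → /te/, /m/ → /me/, /x/ → /xe/.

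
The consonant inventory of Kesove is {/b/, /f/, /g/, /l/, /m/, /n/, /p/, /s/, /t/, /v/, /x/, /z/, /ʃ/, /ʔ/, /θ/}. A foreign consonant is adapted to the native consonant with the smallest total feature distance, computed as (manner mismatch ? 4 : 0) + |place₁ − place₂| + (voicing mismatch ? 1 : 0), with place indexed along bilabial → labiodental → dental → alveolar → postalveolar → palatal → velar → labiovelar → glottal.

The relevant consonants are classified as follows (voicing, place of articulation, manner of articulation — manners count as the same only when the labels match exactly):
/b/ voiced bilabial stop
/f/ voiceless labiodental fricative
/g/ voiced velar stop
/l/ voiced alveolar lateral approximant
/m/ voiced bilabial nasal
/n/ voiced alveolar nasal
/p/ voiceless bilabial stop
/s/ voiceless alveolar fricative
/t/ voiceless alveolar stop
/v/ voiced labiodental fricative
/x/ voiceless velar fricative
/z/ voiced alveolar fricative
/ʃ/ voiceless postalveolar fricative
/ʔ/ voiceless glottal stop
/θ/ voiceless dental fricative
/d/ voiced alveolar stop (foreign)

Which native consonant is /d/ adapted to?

/t/ is closest: same manner (stop), place distance 0 (alveolar→alveolar), voicing differs (+1); total 1. Next closest is /b/ at distance 3.

t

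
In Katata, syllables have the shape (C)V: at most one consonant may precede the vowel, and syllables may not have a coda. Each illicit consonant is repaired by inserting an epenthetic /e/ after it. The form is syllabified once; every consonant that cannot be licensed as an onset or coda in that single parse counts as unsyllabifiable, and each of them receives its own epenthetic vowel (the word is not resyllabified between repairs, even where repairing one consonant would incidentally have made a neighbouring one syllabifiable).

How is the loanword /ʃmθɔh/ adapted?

The consonants /ʃ/, /m/, /h/ cannot be parsed into a legal (C)V syllable (no codas are permitted; onsets are limited to one consonant).
Epenthesis after each stranded consonant: /ʃ/ → /ʃe/, /m/ → /me/, /h/ → /he/.

ʃemeθɔhe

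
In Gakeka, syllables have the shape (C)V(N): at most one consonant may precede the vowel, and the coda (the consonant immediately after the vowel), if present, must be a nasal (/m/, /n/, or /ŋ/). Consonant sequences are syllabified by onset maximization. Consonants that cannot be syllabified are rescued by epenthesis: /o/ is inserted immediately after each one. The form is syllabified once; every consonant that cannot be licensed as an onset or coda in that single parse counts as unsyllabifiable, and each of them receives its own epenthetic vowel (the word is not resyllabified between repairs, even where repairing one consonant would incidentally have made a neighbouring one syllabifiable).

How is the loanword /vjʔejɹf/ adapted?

Syllabifying with onset maximization leaves /v/, /j/, /j/, /ɹ/, /f/ stranded (only a nasal (/m/, /n/, or /ŋ/) is licensed in coda position; onsets are limited to one consonant).
Epenthesis after each stranded consonant: /v/ → /vo/, /j/ → /jo/, /j/ → /jo/, /ɹ/ → /ɹo/, /f/ → /fo/.

vojoʔejoɹofo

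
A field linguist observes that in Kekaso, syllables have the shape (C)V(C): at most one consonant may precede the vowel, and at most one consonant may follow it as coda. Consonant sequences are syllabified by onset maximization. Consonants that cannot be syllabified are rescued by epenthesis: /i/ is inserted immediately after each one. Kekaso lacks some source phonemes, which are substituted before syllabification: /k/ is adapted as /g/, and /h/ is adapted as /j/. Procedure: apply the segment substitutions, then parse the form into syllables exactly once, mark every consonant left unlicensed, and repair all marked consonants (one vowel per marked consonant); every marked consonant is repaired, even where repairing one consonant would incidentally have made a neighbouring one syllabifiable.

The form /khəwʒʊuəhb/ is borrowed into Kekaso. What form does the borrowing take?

gijəwʒʊuəjbi

Substitution: /k/ → /g/, /h/ → /j/, giving /gjəwʒʊuəjb/.
Under (C)V(C), the unsyllabifiable consonants are /g/, /b/ (at most one coda consonant is licensed; onsets are limited to one consonant).
Inserting the epenthetic vowel yields /g/ → /gi/, /b/ → /bi/.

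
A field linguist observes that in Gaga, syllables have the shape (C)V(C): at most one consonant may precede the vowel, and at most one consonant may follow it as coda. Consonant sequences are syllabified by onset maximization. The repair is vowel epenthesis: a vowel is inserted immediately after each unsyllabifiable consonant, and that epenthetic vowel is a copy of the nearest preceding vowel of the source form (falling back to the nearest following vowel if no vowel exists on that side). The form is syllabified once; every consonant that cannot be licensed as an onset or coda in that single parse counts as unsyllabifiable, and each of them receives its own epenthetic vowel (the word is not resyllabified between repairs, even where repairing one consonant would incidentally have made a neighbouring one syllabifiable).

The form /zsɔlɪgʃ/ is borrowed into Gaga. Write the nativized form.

zɔsɔlɪgʃɪ

The consonants /z/, /ʃ/ cannot be parsed into a legal (C)V(C) syllable (at most one coda consonant is licensed; onsets are limited to one consonant).
Epenthesis after each stranded consonant: /z/ → /zɔ/, /ʃ/ → /ʃɪ/.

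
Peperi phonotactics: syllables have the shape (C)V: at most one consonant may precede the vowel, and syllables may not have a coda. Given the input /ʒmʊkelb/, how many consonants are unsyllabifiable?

Under (C)V, the unsyllabifiable consonants are /ʒ/, /l/, /b/ (no codas are permitted; onsets are limited to one consonant).

3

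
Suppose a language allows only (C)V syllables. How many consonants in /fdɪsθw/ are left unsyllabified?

The consonants /f/, /s/, /θ/, /w/ cannot be parsed into a legal (C)V syllable (no codas are permitted; onsets are limited to one consonant).

4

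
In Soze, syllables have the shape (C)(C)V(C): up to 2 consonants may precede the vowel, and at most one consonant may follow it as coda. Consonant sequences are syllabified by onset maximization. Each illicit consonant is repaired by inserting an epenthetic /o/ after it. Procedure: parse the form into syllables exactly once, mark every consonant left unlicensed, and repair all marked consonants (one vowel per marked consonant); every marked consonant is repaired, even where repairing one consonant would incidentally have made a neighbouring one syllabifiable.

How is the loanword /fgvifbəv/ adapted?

fogvifbəv

The consonants /f/ cannot be parsed into a legal (C)(C)V(C) syllable (at most one coda consonant is licensed; onsets may contain at most 2 consonants).
Inserting the epenthetic vowel yields /f/ → /fo/.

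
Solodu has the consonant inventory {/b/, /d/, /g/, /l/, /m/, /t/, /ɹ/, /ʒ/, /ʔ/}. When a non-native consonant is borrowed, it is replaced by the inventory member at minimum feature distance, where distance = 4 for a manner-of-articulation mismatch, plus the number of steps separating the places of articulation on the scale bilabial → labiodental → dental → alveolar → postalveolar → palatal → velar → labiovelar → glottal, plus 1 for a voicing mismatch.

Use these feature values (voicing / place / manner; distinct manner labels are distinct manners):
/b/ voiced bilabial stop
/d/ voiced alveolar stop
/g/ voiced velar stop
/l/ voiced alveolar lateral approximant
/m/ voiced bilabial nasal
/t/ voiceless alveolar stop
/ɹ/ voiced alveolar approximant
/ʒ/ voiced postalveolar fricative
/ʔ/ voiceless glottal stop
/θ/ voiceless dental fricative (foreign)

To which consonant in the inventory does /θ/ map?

ʒ

/ʒ/ is closest: same manner (fricative), place distance 2 (dental→postalveolar), voicing differs (+1); total 3. Next closest is /t/ at distance 5.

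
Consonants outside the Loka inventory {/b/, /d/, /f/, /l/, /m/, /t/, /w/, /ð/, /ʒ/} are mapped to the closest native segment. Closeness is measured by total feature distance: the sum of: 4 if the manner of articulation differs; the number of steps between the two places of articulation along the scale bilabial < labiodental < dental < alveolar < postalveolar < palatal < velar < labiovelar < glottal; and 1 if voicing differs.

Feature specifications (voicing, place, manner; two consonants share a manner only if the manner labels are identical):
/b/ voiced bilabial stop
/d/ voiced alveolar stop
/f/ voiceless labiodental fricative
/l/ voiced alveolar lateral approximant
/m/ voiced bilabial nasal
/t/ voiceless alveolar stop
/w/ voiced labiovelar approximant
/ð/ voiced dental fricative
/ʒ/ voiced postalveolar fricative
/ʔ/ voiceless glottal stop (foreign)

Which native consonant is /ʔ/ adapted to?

/t/ is closest: same manner (stop), place distance 5 (glottal→alveolar), same voicing; total 5. Next closest is /d/ at distance 6.

t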